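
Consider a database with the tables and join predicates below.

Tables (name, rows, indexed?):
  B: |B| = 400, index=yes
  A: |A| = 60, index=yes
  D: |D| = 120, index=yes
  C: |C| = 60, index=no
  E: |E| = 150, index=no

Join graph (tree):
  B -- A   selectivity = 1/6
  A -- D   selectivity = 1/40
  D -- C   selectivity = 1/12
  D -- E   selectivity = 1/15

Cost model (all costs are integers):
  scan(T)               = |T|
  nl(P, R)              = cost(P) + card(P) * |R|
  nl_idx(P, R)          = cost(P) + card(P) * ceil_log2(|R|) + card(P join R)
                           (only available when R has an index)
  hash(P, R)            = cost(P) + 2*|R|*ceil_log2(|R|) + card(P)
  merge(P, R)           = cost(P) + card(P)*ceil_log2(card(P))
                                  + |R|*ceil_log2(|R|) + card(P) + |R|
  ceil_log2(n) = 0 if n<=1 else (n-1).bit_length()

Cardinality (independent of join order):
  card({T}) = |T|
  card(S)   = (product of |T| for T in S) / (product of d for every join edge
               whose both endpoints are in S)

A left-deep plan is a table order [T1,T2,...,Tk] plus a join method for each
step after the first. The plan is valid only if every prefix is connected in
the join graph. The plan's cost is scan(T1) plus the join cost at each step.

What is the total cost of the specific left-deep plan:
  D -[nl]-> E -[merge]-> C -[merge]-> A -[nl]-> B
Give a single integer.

3717360

step 1: scan D: cost=120, card=120
step 2: join E via nl
    card(P join E) = 120*150/(15) = 1200
    cost = 120 + 120*150 = 18120
step 3: join C via merge
    card(P join C) = 1200*60/(12) = 6000
    cost = 18120 + 1200*11 + 60*6 + 1200 + 60 = 32940
step 4: join A via merge
    card(P join A) = 6000*60/(40) = 9000
    cost = 32940 + 6000*13 + 60*6 + 6000 + 60 = 117360
step 5: join B via nl
    card(P join B) = 9000*400/(6) = 600000
    cost = 117360 + 9000*400 = 3717360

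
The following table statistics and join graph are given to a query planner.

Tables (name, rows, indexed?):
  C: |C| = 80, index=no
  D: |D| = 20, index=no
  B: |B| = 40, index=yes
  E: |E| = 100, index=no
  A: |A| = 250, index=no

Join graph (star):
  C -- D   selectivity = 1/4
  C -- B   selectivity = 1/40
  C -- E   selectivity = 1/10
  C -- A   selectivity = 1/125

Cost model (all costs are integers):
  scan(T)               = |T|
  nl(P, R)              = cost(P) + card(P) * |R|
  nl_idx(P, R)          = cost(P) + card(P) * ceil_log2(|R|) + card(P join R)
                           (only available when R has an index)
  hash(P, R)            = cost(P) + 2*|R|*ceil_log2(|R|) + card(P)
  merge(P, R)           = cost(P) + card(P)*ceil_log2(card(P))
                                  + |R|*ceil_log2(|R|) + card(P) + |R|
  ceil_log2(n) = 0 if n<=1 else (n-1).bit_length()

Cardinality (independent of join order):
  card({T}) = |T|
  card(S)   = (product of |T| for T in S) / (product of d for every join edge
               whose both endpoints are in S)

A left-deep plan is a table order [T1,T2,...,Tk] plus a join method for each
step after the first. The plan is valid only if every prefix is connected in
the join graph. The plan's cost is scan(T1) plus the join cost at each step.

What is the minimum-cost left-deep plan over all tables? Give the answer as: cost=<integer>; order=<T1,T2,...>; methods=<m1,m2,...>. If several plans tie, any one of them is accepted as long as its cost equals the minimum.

cost=4820; order=A,C,B,D,E; methods=hash,hash,hash,hash

Selinger DP (subsets sized 1..n):
  {C}: scan cost=80, card=80
  {D}: scan cost=20, card=20
  {B}: scan cost=40, card=40
  {E}: scan cost=100, card=100
  {A}: scan cost=250, card=250
  {CD}: card=400; try (D,hash)→360, (C,merge)→780, (D,merge)→840, (C,hash)→1160, (C,nl)→1620, (D,nl)→1680; best=360 via (D,hash)
  {BC}: card=80; try (B,hash)→640, (B,nl_idx)→640, (C,merge)→960, (B,merge)→1000, (C,hash)→1200, (C,nl)→3240 …(+1); best=640 via (B,hash)
  {CE}: card=800; try (C,hash)→1320, (E,merge)→1520, (C,merge)→1540, (E,hash)→1560, (E,nl)→8080, (C,nl)→8100; best=1320 via (C,hash)
  {AC}: card=160; try (C,hash)→1620, (A,merge)→2970, (C,merge)→3140, (A,hash)→4160, (A,nl)→20080, (C,nl)→20250; best=1620 via (C,hash)
  {BCD}: card=400; try (D,hash)→920, (B,hash)→1240, (D,merge)→1400, (D,nl)→2240, (B,nl_idx)→3160, (B,merge)→4640 …(+1); best=920 via (D,hash)
  {CDE}: card=4000; try (E,hash)→2160, (D,hash)→2320, (E,merge)→5160, (D,merge)→10240, (D,nl)→17320, (E,nl)→40360; best=2160 via (E,hash)
  {ACD}: card=800; try (D,hash)→1980, (D,merge)→3180, (A,hash)→4760, (D,nl)→4820, (A,merge)→6610, (A,nl)→100360; best=1980 via (D,hash)
  {BCE}: card=800; try (E,merge)→2080, (E,hash)→2120, (B,hash)→2600, (B,nl_idx)→6920, (E,nl)→8640, (B,merge)→10400 …(+1); best=2080 via (E,merge)
  {ABC}: card=160; try (B,hash)→2260, (B,nl_idx)→2740, (B,merge)→3340, (A,merge)→3530, (A,hash)→4720, (B,nl)→8020 …(+1); best=2260 via (B,hash)
  {ACE}: card=1600; try (E,hash)→3180, (E,merge)→3860, (A,hash)→6120, (A,merge)→12370, (E,nl)→17620, (A,nl)→201320; best=3180 via (E,hash)
  {BCDE}: card=4000; try (E,hash)→2720, (D,hash)→3080, (E,merge)→5720, (B,hash)→6640, (D,merge)→11000, (D,nl)→18080 …(+4); best=2720 via (E,hash)
  {ABCD}: card=800; try (D,hash)→2620, (B,hash)→3260, (D,merge)→3820, (A,hash)→5320, (D,nl)→5460, (A,merge)→7170 …(+4); best=2620 via (D,hash)
  {ACDE}: card=8000; try (E,hash)→4180, (D,hash)→4980, (A,hash)→10160, (E,merge)→11580, (D,merge)→22500, (D,nl)→35180 …(+3); best=4180 via (E,hash)
  {ABCE}: card=1600; try (E,hash)→3820, (E,merge)→4500, (B,hash)→5260, (A,hash)→6880, (A,merge)→13130, (B,nl_idx)→14380 …(+4); best=3820 via (E,hash)
  {ABCDE}: card=8000; try (E,hash)→4820, (D,hash)→5620, (A,hash)→10720, (E,merge)→12220, (B,hash)→12660, (D,merge)→23140 …(+7); best=4820 via (E,hash)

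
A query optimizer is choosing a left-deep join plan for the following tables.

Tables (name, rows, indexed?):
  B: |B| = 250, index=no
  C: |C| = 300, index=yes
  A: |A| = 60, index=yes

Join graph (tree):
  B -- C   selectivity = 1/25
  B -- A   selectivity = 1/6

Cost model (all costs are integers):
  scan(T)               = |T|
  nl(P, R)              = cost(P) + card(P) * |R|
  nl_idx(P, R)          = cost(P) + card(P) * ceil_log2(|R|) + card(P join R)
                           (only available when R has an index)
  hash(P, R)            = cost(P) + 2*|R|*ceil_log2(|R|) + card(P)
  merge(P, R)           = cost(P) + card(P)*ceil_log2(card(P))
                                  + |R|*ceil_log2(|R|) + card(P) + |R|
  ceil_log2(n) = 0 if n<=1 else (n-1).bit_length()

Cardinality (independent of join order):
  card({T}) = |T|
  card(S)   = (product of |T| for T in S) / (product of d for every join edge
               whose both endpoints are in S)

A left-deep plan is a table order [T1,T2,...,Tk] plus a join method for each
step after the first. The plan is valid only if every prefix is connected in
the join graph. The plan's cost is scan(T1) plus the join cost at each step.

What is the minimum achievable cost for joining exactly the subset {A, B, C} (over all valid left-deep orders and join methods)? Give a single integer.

Selinger DP over subsets of {A,B,C}:
  {B}: scan cost=250, card=250
  {C}: scan cost=300, card=300
  {A}: scan cost=60, card=60
  {BC}: card=3000; try (B,hash)→4600, (C,merge)→5500, (C,nl_idx)→5500, (B,merge)→5550, (C,hash)→5900, (C,nl)→75250 …(+1); best=4600 via (B,hash)
  {AB}: card=2500; try (A,hash)→1220, (B,merge)→2730, (A,merge)→2920, (B,hash)→4120, (A,nl_idx)→4250, (B,nl)→15060 …(+1); best=1220 via (A,hash)
  {ABC}: card=30000; try (A,hash)→8320, (C,hash)→9120, (C,merge)→36720, (A,merge)→44020, (A,nl_idx)→52600, (C,nl_idx)→53720 …(+2); best=8320 via (A,hash)

8320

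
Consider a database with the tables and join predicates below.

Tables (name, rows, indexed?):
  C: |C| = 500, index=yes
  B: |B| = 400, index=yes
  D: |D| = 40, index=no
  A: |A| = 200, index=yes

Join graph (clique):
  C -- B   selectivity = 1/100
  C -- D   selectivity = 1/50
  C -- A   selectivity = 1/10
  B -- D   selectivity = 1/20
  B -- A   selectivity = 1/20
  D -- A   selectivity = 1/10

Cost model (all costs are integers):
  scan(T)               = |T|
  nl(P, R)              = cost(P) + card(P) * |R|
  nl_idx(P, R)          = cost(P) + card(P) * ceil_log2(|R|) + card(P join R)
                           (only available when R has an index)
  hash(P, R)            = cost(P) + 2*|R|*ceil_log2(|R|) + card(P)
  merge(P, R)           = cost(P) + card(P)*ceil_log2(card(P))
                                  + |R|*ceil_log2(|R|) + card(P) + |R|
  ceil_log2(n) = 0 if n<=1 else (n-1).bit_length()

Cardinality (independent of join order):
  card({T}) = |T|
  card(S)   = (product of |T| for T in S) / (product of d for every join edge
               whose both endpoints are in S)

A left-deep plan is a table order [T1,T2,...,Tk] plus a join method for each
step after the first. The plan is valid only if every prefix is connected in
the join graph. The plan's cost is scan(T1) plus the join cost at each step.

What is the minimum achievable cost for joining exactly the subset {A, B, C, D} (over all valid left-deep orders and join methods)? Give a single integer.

5128

Selinger DP over subsets of {A,B,C,D}:
  {C}: scan cost=500, card=500
  {B}: scan cost=400, card=400
  {D}: scan cost=40, card=40
  {A}: scan cost=200, card=200
  {BC}: card=2000; try (C,nl_idx)→6000, (B,nl_idx)→7000, (B,hash)→8200, (C,merge)→9400, (B,merge)→9500, (C,hash)→9800 …(+2); best=6000 via (C,nl_idx)
  {CD}: card=400; try (C,nl_idx)→800, (D,hash)→1480, (C,merge)→5320, (D,merge)→5780, (C,hash)→9080, (C,nl)→20040 …(+1); best=800 via (C,nl_idx)
  {AC}: card=10000; try (A,hash)→4200, (C,merge)→7000, (A,merge)→7300, (C,hash)→9400, (C,nl_idx)→12000, (A,nl_idx)→14500 …(+2); best=4200 via (A,hash)
  {BD}: card=800; try (B,nl_idx)→1200, (D,hash)→1280, (B,merge)→4320, (D,merge)→4680, (B,hash)→7280, (B,nl)→16040 …(+1); best=1200 via (B,nl_idx)
  {AB}: card=4000; try (A,hash)→4000, (B,merge)→6000, (B,nl_idx)→6000, (A,merge)→6200, (B,hash)→7600, (A,nl_idx)→7600 …(+2); best=4000 via (A,hash)
  {AD}: card=800; try (D,hash)→880, (A,nl_idx)→1160, (A,merge)→2120, (D,merge)→2280, (A,hash)→3280, (A,nl)→8040 …(+1); best=880 via (D,hash)
  {BCD}: card=80; try (B,nl_idx)→4480, (B,hash)→8400, (D,hash)→8480, (C,nl_idx)→8480, (B,merge)→8800, (C,hash)→11000 …(+5); best=4480 via (B,nl_idx)
  {ABC}: card=2000; try (A,hash)→11200, (C,hash)→17000, (B,hash)→21400, (A,nl_idx)→24000, (A,merge)→31800, (C,nl_idx)→42000 …(+6); best=11200 via (A,hash)
  {ACD}: card=800; try (A,hash)→4400, (A,nl_idx)→4800, (A,merge)→6600, (C,nl_idx)→8880, (C,hash)→10680, (D,hash)→14680 …(+5); best=4400 via (A,hash)
  {ABD}: card=800; try (A,hash)→5200, (A,nl_idx)→8400, (D,hash)→8480, (B,hash)→8880, (B,nl_idx)→8880, (A,merge)→11800 …(+5); best=5200 via (A,hash)
  {ABCD}: card=8; try (A,nl_idx)→5128, (A,merge)→6920, (A,hash)→7760, (B,nl_idx)→11608, (B,hash)→12400, (C,nl_idx)→12408 …(+9); best=5128 via (A,nl_idx)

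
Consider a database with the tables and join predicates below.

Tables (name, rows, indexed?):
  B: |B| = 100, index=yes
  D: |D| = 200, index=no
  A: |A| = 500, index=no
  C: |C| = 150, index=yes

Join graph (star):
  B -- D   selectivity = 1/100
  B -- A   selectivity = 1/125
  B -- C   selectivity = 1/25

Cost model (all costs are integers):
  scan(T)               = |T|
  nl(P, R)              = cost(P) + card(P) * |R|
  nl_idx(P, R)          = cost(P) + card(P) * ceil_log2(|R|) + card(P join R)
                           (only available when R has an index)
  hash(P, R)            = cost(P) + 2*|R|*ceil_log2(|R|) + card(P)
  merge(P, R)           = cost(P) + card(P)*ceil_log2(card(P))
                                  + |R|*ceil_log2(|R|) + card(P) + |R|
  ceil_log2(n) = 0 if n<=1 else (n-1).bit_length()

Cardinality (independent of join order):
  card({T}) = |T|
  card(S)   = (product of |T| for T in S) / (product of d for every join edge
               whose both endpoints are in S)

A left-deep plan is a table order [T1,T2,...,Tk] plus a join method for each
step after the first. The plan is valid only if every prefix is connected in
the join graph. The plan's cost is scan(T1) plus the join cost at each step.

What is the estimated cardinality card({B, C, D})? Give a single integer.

1200

Tables in S: B(100), C(150), D(200)
Edges inside S: B-D(d=100), B-C(d=25)
numerator = 100 * 150 * 200 = 3000000
denominator = 100 * 25 = 2500
card(S) = 3000000 / 2500 = 1200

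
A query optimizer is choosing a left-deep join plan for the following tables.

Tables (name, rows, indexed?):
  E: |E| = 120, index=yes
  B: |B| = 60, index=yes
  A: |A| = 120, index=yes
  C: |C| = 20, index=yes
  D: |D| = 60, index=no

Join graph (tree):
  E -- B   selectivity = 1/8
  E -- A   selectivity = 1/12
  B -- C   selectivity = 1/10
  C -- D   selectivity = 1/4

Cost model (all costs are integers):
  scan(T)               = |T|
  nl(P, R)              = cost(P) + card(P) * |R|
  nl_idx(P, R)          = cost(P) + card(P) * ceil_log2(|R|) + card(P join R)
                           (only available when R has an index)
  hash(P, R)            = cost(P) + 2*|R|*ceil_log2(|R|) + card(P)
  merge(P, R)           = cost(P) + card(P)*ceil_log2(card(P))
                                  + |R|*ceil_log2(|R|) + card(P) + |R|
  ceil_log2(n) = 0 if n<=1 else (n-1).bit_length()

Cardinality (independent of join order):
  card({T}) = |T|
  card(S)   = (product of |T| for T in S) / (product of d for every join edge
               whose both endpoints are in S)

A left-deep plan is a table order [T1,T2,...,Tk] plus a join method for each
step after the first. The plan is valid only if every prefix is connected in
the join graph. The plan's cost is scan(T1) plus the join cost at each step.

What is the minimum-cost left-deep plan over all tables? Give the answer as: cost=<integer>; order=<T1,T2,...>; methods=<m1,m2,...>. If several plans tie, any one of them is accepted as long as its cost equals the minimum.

cost=24260; order=C,B,E,A,D; methods=nl_idx,hash,hash,hash

Selinger DP (subsets sized 1..n):
  {E}: scan cost=120, card=120
  {B}: scan cost=60, card=60
  {A}: scan cost=120, card=120
  {C}: scan cost=20, card=20
  {D}: scan cost=60, card=60
  {BE}: card=900; try (B,hash)→960, (E,nl_idx)→1380, (E,merge)→1440, (B,merge)→1500, (B,nl_idx)→1740, (E,hash)→1800 …(+2); best=960 via (B,hash)
  {AE}: card=1200; try (E,hash)→1920, (A,hash)→1920, (E,merge)→2040, (A,merge)→2040, (E,nl_idx)→2160, (A,nl_idx)→2160 …(+2); best=1920 via (E,hash)
  {BC}: card=120; try (B,nl_idx)→260, (C,hash)→320, (C,nl_idx)→480, (B,merge)→560, (C,merge)→600, (B,hash)→760 …(+2); best=260 via (B,nl_idx)
  {CD}: card=300; try (C,hash)→320, (D,merge)→560, (C,merge)→600, (C,nl_idx)→660, (D,hash)→760, (D,nl)→1220 …(+1); best=320 via (C,hash)
  {ABE}: card=9000; try (A,hash)→3540, (B,hash)→3840, (A,merge)→11820, (A,nl_idx)→16260, (B,merge)→16740, (B,nl_idx)→18120 …(+2); best=3540 via (A,hash)
  {BCE}: card=1800; try (E,hash)→2060, (C,hash)→2060, (E,merge)→2180, (E,nl_idx)→2900, (C,nl_idx)→7260, (C,merge)→10980 …(+2); best=2060 via (E,hash)
  {BCD}: card=1800; try (D,hash)→1100, (B,hash)→1340, (D,merge)→1640, (B,merge)→3740, (B,nl_idx)→3920, (D,nl)→7460 …(+1); best=1100 via (D,hash)
  {ABCE}: card=18000; try (A,hash)→5540, (C,hash)→12740, (A,merge)→24620, (A,nl_idx)→32660, (C,nl_idx)→66540, (C,merge)→138660 …(+2); best=5540 via (A,hash)
  {BCDE}: card=27000; try (E,hash)→4580, (D,hash)→4580, (E,merge)→23660, (D,merge)→24080, (E,nl_idx)→40700, (D,nl)→110060 …(+1); best=4580 via (E,hash)
  {ABCDE}: card=270000; try (D,hash)→24260, (A,hash)→33260, (D,merge)→293960, (A,merge)→437540, (A,nl_idx)→463580, (D,nl)→1085540 …(+1); best=24260 via (D,hash)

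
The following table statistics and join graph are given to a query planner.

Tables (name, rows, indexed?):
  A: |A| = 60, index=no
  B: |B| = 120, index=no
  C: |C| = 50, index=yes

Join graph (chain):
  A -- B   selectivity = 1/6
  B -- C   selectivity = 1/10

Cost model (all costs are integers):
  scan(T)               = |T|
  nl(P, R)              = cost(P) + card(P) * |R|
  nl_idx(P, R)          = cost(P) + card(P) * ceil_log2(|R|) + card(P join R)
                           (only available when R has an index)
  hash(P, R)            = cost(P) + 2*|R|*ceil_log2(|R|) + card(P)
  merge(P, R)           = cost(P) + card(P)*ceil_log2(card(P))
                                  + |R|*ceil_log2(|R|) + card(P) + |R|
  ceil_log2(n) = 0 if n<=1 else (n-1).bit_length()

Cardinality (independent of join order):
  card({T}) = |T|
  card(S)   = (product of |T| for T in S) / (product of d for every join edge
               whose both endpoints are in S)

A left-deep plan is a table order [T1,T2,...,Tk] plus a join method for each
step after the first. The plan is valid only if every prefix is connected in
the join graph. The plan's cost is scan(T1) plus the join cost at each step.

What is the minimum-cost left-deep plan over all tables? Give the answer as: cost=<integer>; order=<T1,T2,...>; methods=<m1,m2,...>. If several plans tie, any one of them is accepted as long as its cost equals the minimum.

Selinger DP (subsets sized 1..n):
  {A}: scan cost=60, card=60
  {B}: scan cost=120, card=120
  {C}: scan cost=50, card=50
  {AB}: card=1200; try (A,hash)→960, (B,merge)→1440, (A,merge)→1500, (B,hash)→1800, (B,nl)→7260, (A,nl)→7320; best=960 via (A,hash)
  {BC}: card=600; try (C,hash)→840, (B,merge)→1360, (C,merge)→1430, (C,nl_idx)→1440, (B,hash)→1780, (B,nl)→6050 …(+1); best=840 via (C,hash)
  {ABC}: card=6000; try (A,hash)→2160, (C,hash)→2760, (A,merge)→7860, (C,nl_idx)→14160, (C,merge)→15710, (A,nl)→36840 …(+1); best=2160 via (A,hash)

cost=2160; order=B,C,A; methods=hash,hash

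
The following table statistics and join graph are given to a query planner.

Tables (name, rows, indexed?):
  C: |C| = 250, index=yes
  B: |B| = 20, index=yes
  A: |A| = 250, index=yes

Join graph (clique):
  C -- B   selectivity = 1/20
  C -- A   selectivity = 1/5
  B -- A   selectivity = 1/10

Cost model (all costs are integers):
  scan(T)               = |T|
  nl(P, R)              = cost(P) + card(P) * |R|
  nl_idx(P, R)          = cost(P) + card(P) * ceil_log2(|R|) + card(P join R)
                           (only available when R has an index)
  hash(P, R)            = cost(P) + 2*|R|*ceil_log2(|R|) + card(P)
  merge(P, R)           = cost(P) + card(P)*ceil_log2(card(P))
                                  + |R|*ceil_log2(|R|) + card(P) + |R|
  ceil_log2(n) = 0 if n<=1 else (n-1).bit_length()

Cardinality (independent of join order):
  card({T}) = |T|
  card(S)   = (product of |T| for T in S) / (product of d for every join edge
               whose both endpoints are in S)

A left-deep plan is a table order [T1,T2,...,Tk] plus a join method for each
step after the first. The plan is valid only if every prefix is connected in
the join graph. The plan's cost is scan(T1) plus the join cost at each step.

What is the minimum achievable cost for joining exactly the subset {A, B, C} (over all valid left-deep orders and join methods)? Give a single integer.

3680

Selinger DP over subsets of {A,B,C}:
  {C}: scan cost=250, card=250
  {B}: scan cost=20, card=20
  {A}: scan cost=250, card=250
  {BC}: card=250; try (C,nl_idx)→430, (B,hash)→700, (B,nl_idx)→1750, (C,merge)→2390, (B,merge)→2620, (C,hash)→4040 …(+2); best=430 via (C,nl_idx)
  {AC}: card=12500; try (C,hash)→4500, (A,hash)→4500, (C,merge)→4750, (A,merge)→4750, (C,nl_idx)→14750, (A,nl_idx)→14750 …(+2); best=4500 via (C,hash)
  {AB}: card=500; try (A,nl_idx)→680, (B,hash)→700, (B,nl_idx)→2000, (A,merge)→2390, (B,merge)→2620, (A,hash)→4040 …(+2); best=680 via (A,nl_idx)
  {ABC}: card=1250; try (A,nl_idx)→3680, (A,hash)→4680, (A,merge)→4930, (C,hash)→5180, (C,nl_idx)→5930, (C,merge)→7930 …(+6); best=3680 via (A,nl_idx)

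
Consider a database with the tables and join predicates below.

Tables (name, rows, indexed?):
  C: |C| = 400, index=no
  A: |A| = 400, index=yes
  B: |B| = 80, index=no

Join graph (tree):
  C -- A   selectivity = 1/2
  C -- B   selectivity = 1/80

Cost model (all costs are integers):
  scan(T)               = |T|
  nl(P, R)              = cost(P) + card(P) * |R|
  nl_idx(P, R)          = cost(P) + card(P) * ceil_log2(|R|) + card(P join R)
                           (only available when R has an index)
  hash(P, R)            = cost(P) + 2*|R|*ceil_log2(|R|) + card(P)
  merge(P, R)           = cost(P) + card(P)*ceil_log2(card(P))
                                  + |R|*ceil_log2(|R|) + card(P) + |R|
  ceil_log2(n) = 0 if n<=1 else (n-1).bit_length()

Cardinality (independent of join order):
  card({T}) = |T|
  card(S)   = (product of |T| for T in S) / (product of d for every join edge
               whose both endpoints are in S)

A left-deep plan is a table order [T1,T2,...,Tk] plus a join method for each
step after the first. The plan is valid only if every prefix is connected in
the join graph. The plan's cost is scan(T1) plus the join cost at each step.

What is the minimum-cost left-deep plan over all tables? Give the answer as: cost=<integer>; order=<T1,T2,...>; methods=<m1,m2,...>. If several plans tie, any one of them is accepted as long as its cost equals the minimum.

cost=9520; order=C,B,A; methods=hash,hash

Selinger DP (subsets sized 1..n):
  {C}: scan cost=400, card=400
  {A}: scan cost=400, card=400
  {B}: scan cost=80, card=80
  {AC}: card=80000; try (C,hash)→8000, (A,hash)→8000, (C,merge)→8400, (A,merge)→8400, (A,nl_idx)→84000, (C,nl)→160400 …(+1); best=8000 via (C,hash)
  {BC}: card=400; try (B,hash)→1920, (C,merge)→4720, (B,merge)→5040, (C,hash)→7360, (C,nl)→32080, (B,nl)→32400; best=1920 via (B,hash)
  {ABC}: card=80000; try (A,hash)→9520, (A,merge)→9920, (A,nl_idx)→85520, (B,hash)→89120, (A,nl)→161920, (B,merge)→1448640 …(+1); best=9520 via (A,hash)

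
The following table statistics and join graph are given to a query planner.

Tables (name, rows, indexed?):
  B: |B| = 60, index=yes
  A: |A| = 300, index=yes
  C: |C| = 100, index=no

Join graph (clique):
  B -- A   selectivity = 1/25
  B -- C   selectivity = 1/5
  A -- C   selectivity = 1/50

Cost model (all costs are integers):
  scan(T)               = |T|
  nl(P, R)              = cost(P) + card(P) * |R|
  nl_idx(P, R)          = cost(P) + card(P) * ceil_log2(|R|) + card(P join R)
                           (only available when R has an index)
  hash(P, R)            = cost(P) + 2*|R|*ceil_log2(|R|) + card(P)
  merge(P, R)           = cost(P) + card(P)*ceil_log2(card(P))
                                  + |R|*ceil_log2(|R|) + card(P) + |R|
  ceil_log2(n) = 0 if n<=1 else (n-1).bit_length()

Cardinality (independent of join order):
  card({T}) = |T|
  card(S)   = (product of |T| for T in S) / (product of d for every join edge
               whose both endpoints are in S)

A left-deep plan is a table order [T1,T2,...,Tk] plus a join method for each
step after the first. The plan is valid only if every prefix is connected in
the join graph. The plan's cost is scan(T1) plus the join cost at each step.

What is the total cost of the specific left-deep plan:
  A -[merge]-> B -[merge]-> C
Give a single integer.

12440

step 1: scan A: cost=300, card=300
step 2: join B via merge
    card(P join B) = 300*60/(25) = 720
    cost = 300 + 300*9 + 60*6 + 300 + 60 = 3720
step 3: join C via merge
    card(P join C) = 720*100/(5*50) = 288
    cost = 3720 + 720*10 + 100*7 + 720 + 100 = 12440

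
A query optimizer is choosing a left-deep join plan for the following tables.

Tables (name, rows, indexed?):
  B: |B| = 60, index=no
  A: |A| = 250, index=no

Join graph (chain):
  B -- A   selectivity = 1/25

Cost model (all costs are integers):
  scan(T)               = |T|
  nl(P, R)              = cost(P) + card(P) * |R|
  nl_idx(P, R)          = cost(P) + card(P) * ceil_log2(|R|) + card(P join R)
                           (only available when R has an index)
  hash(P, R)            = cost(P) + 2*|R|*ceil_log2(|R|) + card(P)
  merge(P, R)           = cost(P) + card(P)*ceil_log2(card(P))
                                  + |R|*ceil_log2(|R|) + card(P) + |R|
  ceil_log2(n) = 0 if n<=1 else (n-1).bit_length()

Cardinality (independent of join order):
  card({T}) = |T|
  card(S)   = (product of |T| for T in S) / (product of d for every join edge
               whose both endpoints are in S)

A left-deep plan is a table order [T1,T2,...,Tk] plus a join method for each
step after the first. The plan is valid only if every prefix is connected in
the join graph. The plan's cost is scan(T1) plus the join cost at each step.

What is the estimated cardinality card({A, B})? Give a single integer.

Tables in S: A(250), B(60)
Edges inside S: B-A(d=25)
numerator = 250 * 60 = 15000
denominator = 25 = 25
card(S) = 15000 / 25 = 600

600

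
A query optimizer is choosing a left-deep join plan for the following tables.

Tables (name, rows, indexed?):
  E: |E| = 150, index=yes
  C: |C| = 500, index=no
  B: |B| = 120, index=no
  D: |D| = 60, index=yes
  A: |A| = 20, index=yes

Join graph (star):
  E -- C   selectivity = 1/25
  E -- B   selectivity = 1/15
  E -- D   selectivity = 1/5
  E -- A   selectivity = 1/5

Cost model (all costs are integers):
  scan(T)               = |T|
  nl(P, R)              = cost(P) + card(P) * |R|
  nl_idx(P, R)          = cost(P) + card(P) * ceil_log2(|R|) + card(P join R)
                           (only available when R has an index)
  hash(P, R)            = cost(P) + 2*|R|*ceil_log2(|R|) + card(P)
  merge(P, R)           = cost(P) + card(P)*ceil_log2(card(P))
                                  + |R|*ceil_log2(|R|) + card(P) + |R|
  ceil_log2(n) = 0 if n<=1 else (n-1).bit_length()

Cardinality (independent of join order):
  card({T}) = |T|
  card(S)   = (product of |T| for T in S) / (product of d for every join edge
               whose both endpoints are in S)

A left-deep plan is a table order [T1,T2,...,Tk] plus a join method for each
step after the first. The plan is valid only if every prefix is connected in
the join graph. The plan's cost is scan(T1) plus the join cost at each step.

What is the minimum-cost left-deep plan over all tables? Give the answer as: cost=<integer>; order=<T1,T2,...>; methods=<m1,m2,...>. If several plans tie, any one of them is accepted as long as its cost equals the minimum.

cost=74900; order=E,A,B,D,C; methods=hash,hash,hash,hash

Selinger DP (subsets sized 1..n):
  {E}: scan cost=150, card=150
  {C}: scan cost=500, card=500
  {B}: scan cost=120, card=120
  {D}: scan cost=60, card=60
  {A}: scan cost=20, card=20
  {CE}: card=3000; try (E,hash)→3400, (C,merge)→6500, (E,merge)→6850, (E,nl_idx)→7500, (C,hash)→9300, (C,nl)→75150 …(+1); best=3400 via (E,hash)
  {BE}: card=1200; try (B,hash)→1980, (E,nl_idx)→2280, (E,merge)→2430, (B,merge)→2460, (E,hash)→2640, (E,nl)→18120 …(+1); best=1980 via (B,hash)
  {DE}: card=1800; try (D,hash)→1020, (E,merge)→1830, (D,merge)→1920, (E,nl_idx)→2340, (E,hash)→2520, (D,nl_idx)→2850 …(+2); best=1020 via (D,hash)
  {AE}: card=600; try (A,hash)→500, (E,nl_idx)→780, (E,merge)→1490, (A,nl_idx)→1500, (A,merge)→1620, (E,hash)→2440 …(+2); best=500 via (A,hash)
  {BCE}: card=24000; try (B,hash)→8080, (C,hash)→12180, (C,merge)→21380, (B,merge)→43360, (B,nl)→363400, (C,nl)→601980; best=8080 via (B,hash)
  {CDE}: card=36000; try (D,hash)→7120, (C,hash)→11820, (C,merge)→27620, (D,merge)→42820, (D,nl_idx)→57400, (D,nl)→183400 …(+1); best=7120 via (D,hash)
  {ACE}: card=12000; try (A,hash)→6600, (C,hash)→10100, (C,merge)→12100, (A,nl_idx)→30400, (A,merge)→42520, (A,nl)→63400 …(+1); best=6600 via (A,hash)
  {BDE}: card=14400; try (D,hash)→3900, (B,hash)→4500, (D,merge)→16800, (D,nl_idx)→23580, (B,merge)→23580, (D,nl)→73980 …(+1); best=3900 via (D,hash)
  {ABE}: card=4800; try (B,hash)→2780, (A,hash)→3380, (B,merge)→8060, (A,nl_idx)→12780, (A,merge)→16500, (A,nl)→25980 …(+1); best=2780 via (B,hash)
  {ADE}: card=7200; try (D,hash)→1820, (A,hash)→3020, (D,merge)→7520, (D,nl_idx)→11300, (A,nl_idx)→17220, (A,merge)→22740 …(+2); best=1820 via (D,hash)
  {BCDE}: card=288000; try (C,hash)→27300, (D,hash)→32800, (B,hash)→44800, (C,merge)→224900, (D,merge)→392500, (D,nl_idx)→440080 …(+4); best=27300 via (C,hash)
  {ABCE}: card=96000; try (C,hash)→16580, (B,hash)→20280, (A,hash)→32280, (C,merge)→74980, (B,merge)→187560, (A,nl_idx)→224080 …(+4); best=16580 via (C,hash)
  {ACDE}: card=144000; try (C,hash)→18020, (D,hash)→19320, (A,hash)→43320, (C,merge)→107620, (D,merge)→187020, (D,nl_idx)→222600 …(+5); best=18020 via (C,hash)
  {ABDE}: card=57600; try (D,hash)→8300, (B,hash)→10700, (A,hash)→18500, (D,merge)→70400, (D,nl_idx)→89180, (B,merge)→103580 …(+5); best=8300 via (D,hash)
  {ABCDE}: card=1152000; try (C,hash)→74900, (D,hash)→113300, (B,hash)→163700, (A,hash)→315500, (C,merge)→992500, (D,nl_idx)→1744580 …(+8); best=74900 via (C,hash)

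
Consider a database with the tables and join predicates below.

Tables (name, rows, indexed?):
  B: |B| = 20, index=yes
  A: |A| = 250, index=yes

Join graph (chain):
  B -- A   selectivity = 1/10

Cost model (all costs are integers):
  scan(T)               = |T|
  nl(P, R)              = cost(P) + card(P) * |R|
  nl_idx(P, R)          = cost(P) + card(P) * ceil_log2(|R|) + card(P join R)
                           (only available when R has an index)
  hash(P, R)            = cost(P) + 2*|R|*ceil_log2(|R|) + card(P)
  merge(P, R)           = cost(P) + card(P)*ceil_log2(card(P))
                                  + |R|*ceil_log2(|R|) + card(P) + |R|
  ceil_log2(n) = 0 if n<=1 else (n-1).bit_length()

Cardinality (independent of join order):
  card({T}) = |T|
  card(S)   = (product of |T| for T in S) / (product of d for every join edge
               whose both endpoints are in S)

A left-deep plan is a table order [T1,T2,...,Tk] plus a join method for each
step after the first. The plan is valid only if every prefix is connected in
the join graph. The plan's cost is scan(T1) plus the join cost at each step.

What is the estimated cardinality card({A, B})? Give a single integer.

500

Tables in S: A(250), B(20)
Edges inside S: B-A(d=10)
numerator = 250 * 20 = 5000
denominator = 10 = 10
card(S) = 5000 / 10 = 500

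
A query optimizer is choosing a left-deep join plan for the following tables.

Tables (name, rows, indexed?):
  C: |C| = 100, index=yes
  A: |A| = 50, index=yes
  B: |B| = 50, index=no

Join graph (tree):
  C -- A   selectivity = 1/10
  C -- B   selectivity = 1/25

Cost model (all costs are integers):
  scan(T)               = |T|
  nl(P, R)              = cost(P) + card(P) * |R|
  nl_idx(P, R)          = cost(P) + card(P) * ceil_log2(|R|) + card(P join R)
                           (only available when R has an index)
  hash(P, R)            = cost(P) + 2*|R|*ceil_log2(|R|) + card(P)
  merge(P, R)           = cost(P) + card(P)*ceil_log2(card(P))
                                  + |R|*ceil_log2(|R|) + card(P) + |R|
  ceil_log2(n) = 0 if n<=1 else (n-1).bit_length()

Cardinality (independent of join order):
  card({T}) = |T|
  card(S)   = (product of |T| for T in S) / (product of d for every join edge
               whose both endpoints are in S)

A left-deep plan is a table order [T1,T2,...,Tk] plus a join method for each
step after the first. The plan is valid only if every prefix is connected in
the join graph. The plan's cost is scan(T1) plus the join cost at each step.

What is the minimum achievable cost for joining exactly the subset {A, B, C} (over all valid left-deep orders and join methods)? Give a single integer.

1400

Selinger DP over subsets of {A,B,C}:
  {C}: scan cost=100, card=100
  {A}: scan cost=50, card=50
  {B}: scan cost=50, card=50
  {AC}: card=500; try (A,hash)→800, (C,nl_idx)→900, (C,merge)→1200, (A,nl_idx)→1200, (A,merge)→1250, (C,hash)→1500 …(+2); best=800 via (A,hash)
  {BC}: card=200; try (C,nl_idx)→600, (B,hash)→800, (C,merge)→1200, (B,merge)→1250, (C,hash)→1500, (C,nl)→5050 …(+1); best=600 via (C,nl_idx)
  {ABC}: card=1000; try (A,hash)→1400, (B,hash)→1900, (A,merge)→2750, (A,nl_idx)→2800, (B,merge)→6150, (A,nl)→10600 …(+1); best=1400 via (A,hash)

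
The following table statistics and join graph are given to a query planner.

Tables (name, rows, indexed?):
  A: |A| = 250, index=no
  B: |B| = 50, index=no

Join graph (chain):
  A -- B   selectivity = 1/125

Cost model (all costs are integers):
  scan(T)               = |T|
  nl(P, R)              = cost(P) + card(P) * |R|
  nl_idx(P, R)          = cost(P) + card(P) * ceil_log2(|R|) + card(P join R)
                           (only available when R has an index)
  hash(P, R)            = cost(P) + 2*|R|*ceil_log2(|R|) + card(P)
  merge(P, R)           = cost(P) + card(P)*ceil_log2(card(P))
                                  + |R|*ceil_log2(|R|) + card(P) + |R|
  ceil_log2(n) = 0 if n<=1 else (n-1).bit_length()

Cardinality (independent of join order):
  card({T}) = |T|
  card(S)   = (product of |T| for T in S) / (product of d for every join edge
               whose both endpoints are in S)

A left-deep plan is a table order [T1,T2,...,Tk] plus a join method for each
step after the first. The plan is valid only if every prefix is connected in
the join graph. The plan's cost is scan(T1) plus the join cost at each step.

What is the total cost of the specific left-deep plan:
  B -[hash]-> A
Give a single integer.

4100

step 1: scan B: cost=50, card=50
step 2: join A via hash
    card(P join A) = 50*250/(125) = 100
    cost = 50 + 2*250*8 + 50 = 4100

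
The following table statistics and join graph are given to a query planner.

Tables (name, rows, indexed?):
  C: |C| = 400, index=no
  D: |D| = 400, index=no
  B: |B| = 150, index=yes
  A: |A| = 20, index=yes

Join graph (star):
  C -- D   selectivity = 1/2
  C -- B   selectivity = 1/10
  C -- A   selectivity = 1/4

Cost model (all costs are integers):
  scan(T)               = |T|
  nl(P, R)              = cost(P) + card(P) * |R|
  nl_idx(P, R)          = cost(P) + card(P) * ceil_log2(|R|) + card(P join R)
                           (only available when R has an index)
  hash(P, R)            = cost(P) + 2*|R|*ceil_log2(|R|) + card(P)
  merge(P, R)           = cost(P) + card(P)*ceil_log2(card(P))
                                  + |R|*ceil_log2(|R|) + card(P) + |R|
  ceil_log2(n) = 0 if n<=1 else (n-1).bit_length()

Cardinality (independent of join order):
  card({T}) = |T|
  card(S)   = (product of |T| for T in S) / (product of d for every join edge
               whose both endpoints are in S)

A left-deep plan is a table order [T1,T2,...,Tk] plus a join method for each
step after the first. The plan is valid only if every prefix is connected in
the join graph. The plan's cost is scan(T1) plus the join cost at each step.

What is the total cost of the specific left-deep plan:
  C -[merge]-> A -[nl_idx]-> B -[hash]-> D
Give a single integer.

step 1: scan C: cost=400, card=400
step 2: join A via merge
    card(P join A) = 400*20/(4) = 2000
    cost = 400 + 400*9 + 20*5 + 400 + 20 = 4520
step 3: join B via nl_idx
    card(P join B) = 2000*150/(10) = 30000
    cost = 4520 + 2000*8 + 30000 = 50520
step 4: join D via hash
    card(P join D) = 30000*400/(2) = 6000000
    cost = 50520 + 2*400*9 + 30000 = 87720

87720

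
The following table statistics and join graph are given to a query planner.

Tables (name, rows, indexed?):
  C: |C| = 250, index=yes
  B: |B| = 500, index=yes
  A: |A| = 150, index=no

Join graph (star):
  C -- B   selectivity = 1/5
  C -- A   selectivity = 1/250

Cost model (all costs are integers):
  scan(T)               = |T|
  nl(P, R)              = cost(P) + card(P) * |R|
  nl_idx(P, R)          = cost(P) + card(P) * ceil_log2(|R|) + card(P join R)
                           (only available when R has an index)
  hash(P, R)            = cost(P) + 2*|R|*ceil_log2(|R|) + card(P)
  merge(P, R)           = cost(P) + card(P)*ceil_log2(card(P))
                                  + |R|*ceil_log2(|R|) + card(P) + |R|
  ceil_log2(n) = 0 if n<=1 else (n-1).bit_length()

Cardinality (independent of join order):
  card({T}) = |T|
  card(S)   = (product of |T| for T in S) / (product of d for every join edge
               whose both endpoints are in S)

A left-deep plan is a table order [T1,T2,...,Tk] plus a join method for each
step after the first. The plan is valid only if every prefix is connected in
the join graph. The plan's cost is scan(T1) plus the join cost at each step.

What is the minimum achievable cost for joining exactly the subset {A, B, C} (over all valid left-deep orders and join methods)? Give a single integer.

Selinger DP over subsets of {A,B,C}:
  {C}: scan cost=250, card=250
  {B}: scan cost=500, card=500
  {A}: scan cost=150, card=150
  {BC}: card=25000; try (C,hash)→5000, (B,merge)→7500, (C,merge)→7750, (B,hash)→9500, (B,nl_idx)→27500, (C,nl_idx)→29500 …(+2); best=5000 via (C,hash)
  {AC}: card=150; try (C,nl_idx)→1500, (A,hash)→2900, (C,merge)→3750, (A,merge)→3850, (C,hash)→4300, (C,nl)→37650 …(+1); best=1500 via (C,nl_idx)
  {ABC}: card=15000; try (B,merge)→7850, (B,hash)→10650, (B,nl_idx)→17850, (A,hash)→32400, (B,nl)→76500, (A,merge)→406350 …(+1); best=7850 via (B,merge)

7850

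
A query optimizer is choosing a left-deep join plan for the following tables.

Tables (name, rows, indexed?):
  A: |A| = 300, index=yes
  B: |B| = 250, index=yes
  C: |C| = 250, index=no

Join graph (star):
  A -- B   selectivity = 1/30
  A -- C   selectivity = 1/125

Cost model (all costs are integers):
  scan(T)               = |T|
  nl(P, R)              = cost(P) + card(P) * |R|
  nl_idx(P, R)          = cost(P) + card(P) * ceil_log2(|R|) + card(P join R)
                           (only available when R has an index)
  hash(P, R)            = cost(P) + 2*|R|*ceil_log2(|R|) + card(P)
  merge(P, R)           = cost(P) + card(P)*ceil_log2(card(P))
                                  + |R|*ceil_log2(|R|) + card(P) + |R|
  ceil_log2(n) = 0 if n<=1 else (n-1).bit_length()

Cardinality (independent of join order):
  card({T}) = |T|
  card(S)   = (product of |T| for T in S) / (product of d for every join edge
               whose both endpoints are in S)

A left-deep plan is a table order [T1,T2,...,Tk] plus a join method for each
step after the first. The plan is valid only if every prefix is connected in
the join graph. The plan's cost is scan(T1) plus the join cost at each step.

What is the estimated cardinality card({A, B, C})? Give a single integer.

Tables in S: A(300), B(250), C(250)
Edges inside S: A-B(d=30), A-C(d=125)
numerator = 300 * 250 * 250 = 18750000
denominator = 30 * 125 = 3750
card(S) = 18750000 / 3750 = 5000

5000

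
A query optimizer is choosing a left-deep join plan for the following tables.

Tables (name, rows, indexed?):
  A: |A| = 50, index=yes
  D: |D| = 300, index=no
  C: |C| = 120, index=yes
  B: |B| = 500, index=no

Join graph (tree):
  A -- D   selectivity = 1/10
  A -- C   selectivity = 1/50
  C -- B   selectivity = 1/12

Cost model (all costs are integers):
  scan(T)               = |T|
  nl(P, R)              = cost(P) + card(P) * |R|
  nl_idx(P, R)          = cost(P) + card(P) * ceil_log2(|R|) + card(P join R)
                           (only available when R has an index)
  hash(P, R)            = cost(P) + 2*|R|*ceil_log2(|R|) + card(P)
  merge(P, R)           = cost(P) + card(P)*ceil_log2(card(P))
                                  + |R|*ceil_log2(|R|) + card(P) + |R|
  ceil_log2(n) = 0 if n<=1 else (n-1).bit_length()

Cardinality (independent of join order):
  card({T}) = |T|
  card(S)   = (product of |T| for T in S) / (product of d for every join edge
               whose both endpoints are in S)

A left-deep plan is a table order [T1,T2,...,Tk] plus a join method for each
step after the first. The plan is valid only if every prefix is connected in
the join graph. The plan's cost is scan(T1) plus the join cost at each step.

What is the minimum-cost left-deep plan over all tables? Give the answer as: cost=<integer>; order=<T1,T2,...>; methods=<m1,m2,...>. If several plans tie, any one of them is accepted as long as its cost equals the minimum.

cost=16880; order=A,C,B,D; methods=nl_idx,merge,hash

Selinger DP (subsets sized 1..n):
  {A}: scan cost=50, card=50
  {D}: scan cost=300, card=300
  {C}: scan cost=120, card=120
  {B}: scan cost=500, card=500
  {AD}: card=1500; try (A,hash)→1200, (D,merge)→3400, (A,nl_idx)→3600, (A,merge)→3650, (D,hash)→5500, (D,nl)→15050 …(+1); best=1200 via (A,hash)
  {AC}: card=120; try (C,nl_idx)→520, (A,hash)→840, (A,nl_idx)→960, (C,merge)→1360, (A,merge)→1430, (C,hash)→1780 …(+2); best=520 via (C,nl_idx)
  {BC}: card=5000; try (C,hash)→2680, (B,merge)→6080, (C,merge)→6460, (C,nl_idx)→9000, (B,hash)→9240, (B,nl)→60120 …(+1); best=2680 via (C,hash)
  {ACD}: card=3600; try (C,hash)→4380, (D,merge)→4480, (D,hash)→6040, (C,nl_idx)→15300, (C,merge)→20160, (D,nl)→36520 …(+1); best=4380 via (C,hash)
  {ABC}: card=5000; try (B,merge)→6480, (A,hash)→8280, (B,hash)→9640, (A,nl_idx)→37680, (B,nl)→60520, (A,merge)→73030 …(+1); best=6480 via (B,merge)
  {ABCD}: card=150000; try (D,hash)→16880, (B,hash)→16980, (B,merge)→56180, (D,merge)→79480, (D,nl)→1506480, (B,nl)→1804380; best=16880 via (D,hash)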